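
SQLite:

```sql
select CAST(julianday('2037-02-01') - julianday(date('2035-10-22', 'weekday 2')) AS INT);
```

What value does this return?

467

`weekday 2` advances to the next Tuesday; 2035-10-22 is a Monday, so it moves forward to 2035-10-23.
8 days remain in October 2035 after the 23rd (31 − 23).
Full months from November 2035 through January 2037 contribute their day counts.
Then 1 day into February 2037.
Total: 8 + 30 + 31 + 31 + 29 + 31 + 30 + 31 + 30 + 31 + 31 + 30 + 31 + 30 + 31 + 31 + 1 = 467.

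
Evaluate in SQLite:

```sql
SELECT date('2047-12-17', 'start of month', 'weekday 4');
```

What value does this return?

2047-12-05

`start of month` rewinds 2047-12-17 to 2047-12-01.
`weekday 4` advances to the next Thursday; 2047-12-01 is a Sunday, so it moves forward to 2047-12-05.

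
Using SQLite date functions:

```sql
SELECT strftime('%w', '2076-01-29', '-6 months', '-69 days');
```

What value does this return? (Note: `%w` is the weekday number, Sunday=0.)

2

First apply '-6 months', '-69 days': 2076-01-29 → 2075-05-21.
2075-05-21 is a Tuesday; with Sunday=0 that is 2.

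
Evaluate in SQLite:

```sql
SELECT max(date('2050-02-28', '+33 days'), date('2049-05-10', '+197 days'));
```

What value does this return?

2050-04-02

date('2050-02-28', '+33 days') → 2050-04-02.
date('2049-05-10', '+197 days') → 2049-11-23.
Later of the two is 2050-04-02.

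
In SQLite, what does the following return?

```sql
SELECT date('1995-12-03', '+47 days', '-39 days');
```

1995-12-11

Applying '+47 days' to 1995-12-03: counting 47 days forward gives 1996-01-19.
Going back 19 days from 1996-01-19 reaches 1995-12-31 (last day of December, 31 days).
Going back 20 days within December lands on 1995-12-11.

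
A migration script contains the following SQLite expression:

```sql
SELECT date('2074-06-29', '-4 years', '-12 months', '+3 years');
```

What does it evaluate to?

Adding -4 years to 2074-06-29 gives 2070-06-29.
Adding -12 months to 2070-06-29 gives 2069-06-29.
Adding +3 years to 2069-06-29 gives 2072-06-29.

2072-06-29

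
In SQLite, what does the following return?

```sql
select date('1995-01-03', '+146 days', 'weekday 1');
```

Applying '+146 days' to 1995-01-03: counting 146 days forward gives 1995-05-29.
`weekday 1` advances to the next Monday; 1995-05-29 is already a Monday, so it stays at 1995-05-29.

1995-05-29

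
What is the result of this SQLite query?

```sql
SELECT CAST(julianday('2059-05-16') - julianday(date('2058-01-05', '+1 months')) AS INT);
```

465

Adding +1 month to 2058-01-05 gives 2058-02-05.
23 days remain in February 2058 after the 5th (28 − 5).
Full months from March 2058 through April 2059 contribute their day counts.
Then 16 days into May 2059.
Total: 23 + 31 + 30 + 31 + 30 + 31 + 31 + 30 + 31 + 30 + 31 + 31 + 28 + 31 + 30 + 16 = 465.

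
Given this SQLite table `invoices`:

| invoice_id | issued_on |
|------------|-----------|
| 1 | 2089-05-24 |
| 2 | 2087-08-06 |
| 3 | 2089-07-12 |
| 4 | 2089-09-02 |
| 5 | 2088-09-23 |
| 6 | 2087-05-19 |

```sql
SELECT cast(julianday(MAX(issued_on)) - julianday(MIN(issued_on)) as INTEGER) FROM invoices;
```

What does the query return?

MIN = 2087-05-19, MAX = 2089-09-02.
12 days remain in May 2087 after the 19th (31 − 19).
Full months from June 2087 through August 2089 contribute their day counts.
Then 2 days into September 2089.
Total: 12 + 30 + 31 + 31 + 30 + 31 + 30 + 31 + 31 + 29 + 31 + 30 + 31 + 30 + 31 + 31 + 30 + 31 + 30 + 31 + 31 + 28 + 31 + 30 + 31 + 30 + 31 + 31 + 2 = 837.

837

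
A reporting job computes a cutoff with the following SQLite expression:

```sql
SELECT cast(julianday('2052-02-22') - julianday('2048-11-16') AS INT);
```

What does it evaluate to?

1193

14 days remain in November 2048 after the 16th (30 − 16).
Full months from December 2048 through January 2052 contribute their day counts.
Then 22 days into February 2052.
Total: 14 + 31 + 31 + 28 + 31 + 30 + 31 + 30 + 31 + 31 + 30 + 31 + 30 + 31 + 31 + 28 + 31 + 30 + 31 + 30 + 31 + 31 + 30 + 31 + 30 + 31 + 31 + 28 + 31 + 30 + 31 + 30 + 31 + 31 + 30 + 31 + 30 + 31 + 31 + 22 = 1193.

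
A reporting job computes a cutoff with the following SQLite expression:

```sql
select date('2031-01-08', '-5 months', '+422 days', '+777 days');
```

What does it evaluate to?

Adding -5 months to 2031-01-08 gives 2030-08-08.
Applying '+422 days' to 2030-08-08: counting 422 days forward gives 2031-10-04.
Applying '+777 days' to 2031-10-04: counting 777 days forward gives 2033-11-19.

2033-11-19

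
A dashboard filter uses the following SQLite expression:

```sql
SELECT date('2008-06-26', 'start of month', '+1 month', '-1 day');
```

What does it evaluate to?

2008-06-30

`start of month` rewinds 2008-06-26 to 2008-06-01.
Adding +1 month to 2008-06-01 gives 2008-07-01.
Going back 1 day from 2008-07-01 reaches 2008-06-30 (last day of June, 30 days).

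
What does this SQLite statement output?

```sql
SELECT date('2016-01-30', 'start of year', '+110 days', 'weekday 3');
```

2016-04-20

`start of year` rewinds 2016-01-30 to 2016-01-01.
Applying '+110 days' to 2016-01-01: counting 110 days forward gives 2016-04-20.
`weekday 3` advances to the next Wednesday; 2016-04-20 is already a Wednesday, so it stays at 2016-04-20.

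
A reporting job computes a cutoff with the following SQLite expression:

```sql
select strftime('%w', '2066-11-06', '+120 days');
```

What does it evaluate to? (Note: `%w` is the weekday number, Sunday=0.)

First apply '+120 days': 2066-11-06 → 2067-03-06.
2067-03-06 is a Sunday; with Sunday=0 that is 0.

0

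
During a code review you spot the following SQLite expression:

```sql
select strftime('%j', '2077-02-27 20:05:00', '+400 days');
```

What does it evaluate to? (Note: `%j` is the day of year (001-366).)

093

First apply '+400 days': 2077-02-27 20:05:00 → 2078-04-03 20:05:00.
Day-of-year for 2078-04-03: days since 2078-01-01 inclusive = 93, zero-padded to 093.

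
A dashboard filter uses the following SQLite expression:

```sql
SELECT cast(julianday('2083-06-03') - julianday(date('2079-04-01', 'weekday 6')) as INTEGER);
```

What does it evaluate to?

1524

`weekday 6` advances to the next Saturday; 2079-04-01 is already a Saturday, so it stays at 2079-04-01.
29 days remain in April 2079 after the 1st (30 − 1).
Full months from May 2079 through May 2083 contribute their day counts.
Then 3 days into June 2083.
Total: 29 + 31 + 30 + 31 + 31 + 30 + 31 + 30 + 31 + 31 + 29 + 31 + 30 + 31 + 30 + 31 + 31 + 30 + 31 + 30 + 31 + 31 + 28 + 31 + 30 + 31 + 30 + 31 + 31 + 30 + 31 + 30 + 31 + 31 + 28 + 31 + 30 + 31 + 30 + 31 + 31 + 30 + 31 + 30 + 31 + 31 + 28 + 31 + 30 + 31 + 3 = 1524.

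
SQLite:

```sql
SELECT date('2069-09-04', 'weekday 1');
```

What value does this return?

2069-09-09

`weekday 1` advances to the next Monday; 2069-09-04 is a Wednesday, so it moves forward to 2069-09-09.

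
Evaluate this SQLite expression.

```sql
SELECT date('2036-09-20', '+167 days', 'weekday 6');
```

Applying '+167 days' to 2036-09-20: counting 167 days forward gives 2037-03-06.
`weekday 6` advances to the next Saturday; 2037-03-06 is a Friday, so it moves forward to 2037-03-07.

2037-03-07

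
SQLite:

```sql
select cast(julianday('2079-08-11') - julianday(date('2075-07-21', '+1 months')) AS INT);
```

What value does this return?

Adding +1 month to 2075-07-21 gives 2075-08-21.
10 days remain in August 2075 after the 21st (31 − 21).
Full months from September 2075 through July 2079 contribute their day counts.
Then 11 days into August 2079.
Total: 10 + 30 + 31 + 30 + 31 + 31 + 29 + 31 + 30 + 31 + 30 + 31 + 31 + 30 + 31 + 30 + 31 + 31 + 28 + 31 + 30 + 31 + 30 + 31 + 31 + 30 + 31 + 30 + 31 + 31 + 28 + 31 + 30 + 31 + 30 + 31 + 31 + 30 + 31 + 30 + 31 + 31 + 28 + 31 + 30 + 31 + 30 + 31 + 11 = 1451.

1451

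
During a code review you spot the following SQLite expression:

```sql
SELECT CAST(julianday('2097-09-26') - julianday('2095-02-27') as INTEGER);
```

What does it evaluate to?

1 day remains in February 2095 after the 27th (28 − 27).
Full months from March 2095 through August 2097 contribute their day counts.
Then 26 days into September 2097.
Total: 1 + 31 + 30 + 31 + 30 + 31 + 31 + 30 + 31 + 30 + 31 + 31 + 29 + 31 + 30 + 31 + 30 + 31 + 31 + 30 + 31 + 30 + 31 + 31 + 28 + 31 + 30 + 31 + 30 + 31 + 31 + 26 = 942.

942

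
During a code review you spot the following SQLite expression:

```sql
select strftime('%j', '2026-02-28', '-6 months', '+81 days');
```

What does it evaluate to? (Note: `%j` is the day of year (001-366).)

First apply '-6 months', '+81 days': 2026-02-28 → 2025-11-17.
Day-of-year for 2025-11-17: days since 2025-01-01 inclusive = 321, zero-padded to 321.

321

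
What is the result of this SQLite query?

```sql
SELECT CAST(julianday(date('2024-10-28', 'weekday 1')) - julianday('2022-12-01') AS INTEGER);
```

697

`weekday 1` advances to the next Monday; 2024-10-28 is already a Monday, so it stays at 2024-10-28.
30 days remain in December 2022 after the 1st (31 − 1).
Full months from January 2023 through September 2024 contribute their day counts.
Then 28 days into October 2024.
Total: 30 + 31 + 28 + 31 + 30 + 31 + 30 + 31 + 31 + 30 + 31 + 30 + 31 + 31 + 29 + 31 + 30 + 31 + 30 + 31 + 31 + 30 + 28 = 697.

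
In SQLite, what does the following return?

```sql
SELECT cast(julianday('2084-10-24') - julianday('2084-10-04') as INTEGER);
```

20

Both dates are in October 2084: 24 − 4 = 20.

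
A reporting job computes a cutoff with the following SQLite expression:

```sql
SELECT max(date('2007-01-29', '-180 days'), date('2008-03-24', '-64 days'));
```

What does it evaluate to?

2008-01-20

date('2007-01-29', '-180 days') → 2006-08-02.
date('2008-03-24', '-64 days') → 2008-01-20.
Later of the two is 2008-01-20.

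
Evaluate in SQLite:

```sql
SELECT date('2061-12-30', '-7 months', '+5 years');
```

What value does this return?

2066-05-30

Adding -7 months to 2061-12-30 gives 2061-05-30.
Adding +5 years to 2061-05-30 gives 2066-05-30.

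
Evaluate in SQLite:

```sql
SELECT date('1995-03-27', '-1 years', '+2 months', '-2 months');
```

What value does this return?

1994-03-27

Adding -1 year to 1995-03-27 gives 1994-03-27.
Adding +2 months to 1994-03-27 gives 1994-05-27.
Adding -2 months to 1994-05-27 gives 1994-03-27.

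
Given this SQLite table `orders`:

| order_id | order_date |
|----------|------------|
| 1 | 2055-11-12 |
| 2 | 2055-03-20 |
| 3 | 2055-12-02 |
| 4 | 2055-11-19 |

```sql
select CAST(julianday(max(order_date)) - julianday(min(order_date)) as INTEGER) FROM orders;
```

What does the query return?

MIN = 2055-03-20, MAX = 2055-12-02.
11 days remain in March 2055 after the 20th (31 − 20).
Full months from April 2055 through November 2055 contribute their day counts.
Then 2 days into December 2055.
Total: 11 + 30 + 31 + 30 + 31 + 31 + 30 + 31 + 30 + 2 = 257.

257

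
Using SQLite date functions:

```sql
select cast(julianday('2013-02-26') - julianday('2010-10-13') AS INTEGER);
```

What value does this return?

867

18 days remain in October 2010 after the 13th (31 − 13).
Full months from November 2010 through January 2013 contribute their day counts.
Then 26 days into February 2013.
Total: 18 + 30 + 31 + 31 + 28 + 31 + 30 + 31 + 30 + 31 + 31 + 30 + 31 + 30 + 31 + 31 + 29 + 31 + 30 + 31 + 30 + 31 + 31 + 30 + 31 + 30 + 31 + 31 + 26 = 867.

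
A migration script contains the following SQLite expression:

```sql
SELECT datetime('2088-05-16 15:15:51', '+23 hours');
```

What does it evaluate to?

+23 hours from 2088-05-16 15:15:51 is 2088-05-17 14:15:51 (crosses midnight).

2088-05-17 14:15:51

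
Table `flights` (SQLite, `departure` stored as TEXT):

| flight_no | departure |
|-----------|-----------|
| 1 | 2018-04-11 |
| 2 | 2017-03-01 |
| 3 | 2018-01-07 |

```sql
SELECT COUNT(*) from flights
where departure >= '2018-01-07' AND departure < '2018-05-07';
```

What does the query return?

2

Rows in [2018-01-07, 2018-05-07): 2018-04-11, 2018-01-07 → 2 rows.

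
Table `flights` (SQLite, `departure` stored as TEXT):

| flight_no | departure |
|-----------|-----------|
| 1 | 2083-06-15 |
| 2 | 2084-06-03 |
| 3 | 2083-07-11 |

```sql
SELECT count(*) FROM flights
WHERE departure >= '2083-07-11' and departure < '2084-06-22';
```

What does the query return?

2

Rows in [2083-07-11, 2084-06-22): 2084-06-03, 2083-07-11 → 2 rows.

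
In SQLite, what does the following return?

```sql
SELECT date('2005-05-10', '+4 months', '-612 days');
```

2004-01-07

Adding +4 months to 2005-05-10 gives 2005-09-10.
Applying '-612 days' to 2005-09-10: counting 612 days back gives 2004-01-07.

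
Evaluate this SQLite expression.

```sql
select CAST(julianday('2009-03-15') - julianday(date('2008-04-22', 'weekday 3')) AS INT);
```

`weekday 3` advances to the next Wednesday; 2008-04-22 is a Tuesday, so it moves forward to 2008-04-23.
7 days remain in April 2008 after the 23rd (30 − 23).
Full months from May 2008 through February 2009 contribute their day counts.
Then 15 days into March 2009.
Total: 7 + 31 + 30 + 31 + 31 + 30 + 31 + 30 + 31 + 31 + 28 + 15 = 326.

326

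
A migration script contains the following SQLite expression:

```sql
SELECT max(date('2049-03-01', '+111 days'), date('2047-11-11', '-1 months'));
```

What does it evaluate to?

2049-06-20

date('2049-03-01', '+111 days') → 2049-06-20.
date('2047-11-11', '-1 months') → 2047-10-11.
Later of the two is 2049-06-20.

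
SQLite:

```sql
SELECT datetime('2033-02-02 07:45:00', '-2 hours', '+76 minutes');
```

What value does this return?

2033-02-02 07:01:00

-2 hours from 2033-02-02 07:45:00 is 2033-02-02 05:45:00.
76 minutes = 1h 16m; +76 minutes from 2033-02-02 05:45:00 is 2033-02-02 07:01:00.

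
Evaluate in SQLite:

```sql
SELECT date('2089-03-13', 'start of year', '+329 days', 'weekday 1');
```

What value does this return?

`start of year` rewinds 2089-03-13 to 2089-01-01.
Applying '+329 days' to 2089-01-01: counting 329 days forward gives 2089-11-26.
`weekday 1` advances to the next Monday; 2089-11-26 is a Saturday, so it moves forward to 2089-11-28.

2089-11-28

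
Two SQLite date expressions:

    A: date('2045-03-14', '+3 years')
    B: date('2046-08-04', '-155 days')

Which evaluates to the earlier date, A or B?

A = 2048-03-14.
B = 2046-03-02.
B is earlier.

B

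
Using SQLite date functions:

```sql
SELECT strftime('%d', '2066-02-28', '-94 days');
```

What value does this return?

First apply '-94 days': 2066-02-28 → 2065-11-26.
`%d` extracts the 2-digit day of month: 26.

26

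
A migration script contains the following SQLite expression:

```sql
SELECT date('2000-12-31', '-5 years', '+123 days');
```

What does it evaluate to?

Adding -5 years to 2000-12-31 gives 1995-12-31.
Applying '+123 days' to 1995-12-31: counting 123 days forward gives 1996-05-02.

1996-05-02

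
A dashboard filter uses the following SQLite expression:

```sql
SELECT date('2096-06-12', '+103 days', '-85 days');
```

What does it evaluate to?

2096-06-30

Applying '+103 days' to 2096-06-12: counting 103 days forward gives 2096-09-23.
Applying '-85 days' to 2096-09-23: counting 85 days back gives 2096-06-30.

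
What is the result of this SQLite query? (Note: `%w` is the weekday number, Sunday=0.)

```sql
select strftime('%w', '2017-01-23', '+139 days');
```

First apply '+139 days': 2017-01-23 → 2017-06-11.
2017-06-11 is a Sunday; with Sunday=0 that is 0.

0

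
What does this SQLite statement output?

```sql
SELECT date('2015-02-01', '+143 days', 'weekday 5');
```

Applying '+143 days' to 2015-02-01: counting 143 days forward gives 2015-06-24.
`weekday 5` advances to the next Friday; 2015-06-24 is a Wednesday, so it moves forward to 2015-06-26.

2015-06-26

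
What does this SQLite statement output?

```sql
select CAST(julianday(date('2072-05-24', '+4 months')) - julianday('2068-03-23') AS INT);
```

Adding +4 months to 2072-05-24 gives 2072-09-24.
8 days remain in March 2068 after the 23rd (31 − 23).
Full months from April 2068 through August 2072 contribute their day counts.
Then 24 days into September 2072.
Total: 8 + 30 + 31 + 30 + 31 + 31 + 30 + 31 + 30 + 31 + 31 + 28 + 31 + 30 + 31 + 30 + 31 + 31 + 30 + 31 + 30 + 31 + 31 + 28 + 31 + 30 + 31 + 30 + 31 + 31 + 30 + 31 + 30 + 31 + 31 + 28 + 31 + 30 + 31 + 30 + 31 + 31 + 30 + 31 + 30 + 31 + 31 + 29 + 31 + 30 + 31 + 30 + 31 + 31 + 24 = 1646.

1646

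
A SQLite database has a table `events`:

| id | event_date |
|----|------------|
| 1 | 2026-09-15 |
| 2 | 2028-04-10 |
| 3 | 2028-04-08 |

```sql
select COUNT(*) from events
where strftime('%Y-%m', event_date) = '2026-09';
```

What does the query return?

Rows with year-month 2026-09: 2026-09-15 → 1.

1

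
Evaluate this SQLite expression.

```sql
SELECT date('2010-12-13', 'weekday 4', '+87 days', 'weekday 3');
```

`weekday 4` advances to the next Thursday; 2010-12-13 is a Monday, so it moves forward to 2010-12-16.
Applying '+87 days' to 2010-12-16: counting 87 days forward gives 2011-03-13.
`weekday 3` advances to the next Wednesday; 2011-03-13 is a Sunday, so it moves forward to 2011-03-16.

2011-03-16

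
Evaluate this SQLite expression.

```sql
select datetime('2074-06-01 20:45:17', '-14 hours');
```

-14 hours from 2074-06-01 20:45:17 is 2074-06-01 06:45:17.

2074-06-01 06:45:17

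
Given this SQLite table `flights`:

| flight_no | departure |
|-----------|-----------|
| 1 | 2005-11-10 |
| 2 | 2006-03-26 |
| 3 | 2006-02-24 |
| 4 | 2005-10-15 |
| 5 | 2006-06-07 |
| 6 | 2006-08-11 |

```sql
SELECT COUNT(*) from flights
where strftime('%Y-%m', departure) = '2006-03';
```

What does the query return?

Rows with year-month 2006-03: 2006-03-26 → 1.

1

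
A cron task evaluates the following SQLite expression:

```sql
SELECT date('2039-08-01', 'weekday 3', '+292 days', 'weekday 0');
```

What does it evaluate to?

2040-05-27

`weekday 3` advances to the next Wednesday; 2039-08-01 is a Monday, so it moves forward to 2039-08-03.
Applying '+292 days' to 2039-08-03: counting 292 days forward gives 2040-05-21.
`weekday 0` advances to the next Sunday; 2040-05-21 is a Monday, so it moves forward to 2040-05-27.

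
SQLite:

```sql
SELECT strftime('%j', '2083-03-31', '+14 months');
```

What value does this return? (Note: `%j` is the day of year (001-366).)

First apply '+14 months': 2083-03-31 → 2084-05-31.
Day-of-year for 2084-05-31: days since 2084-01-01 inclusive = 152, zero-padded to 152.

152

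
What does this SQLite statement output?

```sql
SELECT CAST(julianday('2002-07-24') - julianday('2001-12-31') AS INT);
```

205

0 days remain in December 2001 after the 31st (31 − 31).
Full months from January 2002 through June 2002 contribute their day counts.
Then 24 days into July 2002.
Total: 0 + 31 + 28 + 31 + 30 + 31 + 30 + 24 = 205.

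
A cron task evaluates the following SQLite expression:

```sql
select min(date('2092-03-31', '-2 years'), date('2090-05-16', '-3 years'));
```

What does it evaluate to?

date('2092-03-31', '-2 years') → 2090-03-31.
date('2090-05-16', '-3 years') → 2087-05-16.
Earlier of the two is 2087-05-16.

2087-05-16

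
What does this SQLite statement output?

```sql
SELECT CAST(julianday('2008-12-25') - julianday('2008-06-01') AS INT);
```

29 days remain in June 2008 after the 1st (30 − 1).
July 2008: 31 days.
August 2008: 31 days.
September 2008: 30 days.
October 2008: 31 days.
November 2008: 30 days.
Then 25 days into December 2008.
Total: 29 + 31 + 31 + 30 + 31 + 30 + 25 = 207.

207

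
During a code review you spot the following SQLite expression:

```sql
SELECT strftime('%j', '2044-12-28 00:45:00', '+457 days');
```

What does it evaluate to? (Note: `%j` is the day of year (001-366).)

First apply '+457 days': 2044-12-28 00:45:00 → 2046-03-30 00:45:00.
Day-of-year for 2046-03-30: days since 2046-01-01 inclusive = 89, zero-padded to 089.

089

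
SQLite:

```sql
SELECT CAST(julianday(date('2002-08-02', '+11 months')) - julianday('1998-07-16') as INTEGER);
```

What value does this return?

1812

Adding +11 months to 2002-08-02 gives 2003-07-02.
15 days remain in July 1998 after the 16th (31 − 16).
Full months from August 1998 through June 2003 contribute their day counts.
Then 2 days into July 2003.
Total: 15 + 31 + 30 + 31 + 30 + 31 + 31 + 28 + 31 + 30 + 31 + 30 + 31 + 31 + 30 + 31 + 30 + 31 + 31 + 29 + 31 + 30 + 31 + 30 + 31 + 31 + 30 + 31 + 30 + 31 + 31 + 28 + 31 + 30 + 31 + 30 + 31 + 31 + 30 + 31 + 30 + 31 + 31 + 28 + 31 + 30 + 31 + 30 + 31 + 31 + 30 + 31 + 30 + 31 + 31 + 28 + 31 + 30 + 31 + 30 + 2 = 1812.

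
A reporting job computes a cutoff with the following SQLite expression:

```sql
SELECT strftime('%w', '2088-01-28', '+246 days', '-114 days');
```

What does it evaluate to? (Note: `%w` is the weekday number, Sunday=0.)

2

First apply '+246 days', '-114 days': 2088-01-28 → 2088-06-08.
2088-06-08 is a Tuesday; with Sunday=0 that is 2.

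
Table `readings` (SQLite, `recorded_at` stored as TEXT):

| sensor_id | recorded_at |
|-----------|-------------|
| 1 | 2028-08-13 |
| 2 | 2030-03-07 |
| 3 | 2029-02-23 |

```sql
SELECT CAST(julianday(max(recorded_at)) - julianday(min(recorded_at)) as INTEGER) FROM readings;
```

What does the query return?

571

MIN = 2028-08-13, MAX = 2030-03-07.
18 days remain in August 2028 after the 13th (31 − 13).
Full months from September 2028 through February 2030 contribute their day counts.
Then 7 days into March 2030.
Total: 18 + 30 + 31 + 30 + 31 + 31 + 28 + 31 + 30 + 31 + 30 + 31 + 31 + 30 + 31 + 30 + 31 + 31 + 28 + 7 = 571.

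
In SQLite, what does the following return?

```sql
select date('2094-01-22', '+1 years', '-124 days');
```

2094-09-20

Adding +1 year to 2094-01-22 gives 2095-01-22.
Applying '-124 days' to 2095-01-22: counting 124 days back gives 2094-09-20.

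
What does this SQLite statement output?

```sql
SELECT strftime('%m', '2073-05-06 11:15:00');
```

05

`%m` extracts the 2-digit month (01-12): 05.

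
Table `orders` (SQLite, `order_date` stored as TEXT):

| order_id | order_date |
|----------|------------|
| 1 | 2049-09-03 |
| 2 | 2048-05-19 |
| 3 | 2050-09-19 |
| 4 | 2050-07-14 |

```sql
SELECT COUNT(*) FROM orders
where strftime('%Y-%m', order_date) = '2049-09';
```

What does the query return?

Rows with year-month 2049-09: 2049-09-03 → 1.

1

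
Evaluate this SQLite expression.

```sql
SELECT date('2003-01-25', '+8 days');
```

2003-02-02

January 2003 has 31 days; 6 remain after the 25th, so 7 days reach 2003-02-01.
Advancing 1 more day within February lands on 2003-02-02.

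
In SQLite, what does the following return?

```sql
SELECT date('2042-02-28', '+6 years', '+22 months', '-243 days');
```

2049-04-29

Adding +6 years to 2042-02-28 gives 2048-02-28.
Adding +22 months to 2048-02-28 gives 2049-12-28.
Applying '-243 days' to 2049-12-28: counting 243 days back gives 2049-04-29.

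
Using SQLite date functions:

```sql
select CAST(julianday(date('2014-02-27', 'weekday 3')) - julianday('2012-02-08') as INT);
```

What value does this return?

`weekday 3` advances to the next Wednesday; 2014-02-27 is a Thursday, so it moves forward to 2014-03-05.
21 days remain in February 2012 after the 8th (29 − 8).
Full months from March 2012 through February 2014 contribute their day counts.
Then 5 days into March 2014.
Total: 21 + 31 + 30 + 31 + 30 + 31 + 31 + 30 + 31 + 30 + 31 + 31 + 28 + 31 + 30 + 31 + 30 + 31 + 31 + 30 + 31 + 30 + 31 + 31 + 28 + 5 = 756.

756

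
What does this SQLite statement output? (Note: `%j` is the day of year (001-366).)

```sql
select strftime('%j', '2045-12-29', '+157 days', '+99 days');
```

First apply '+157 days', '+99 days': 2045-12-29 → 2046-09-11.
Day-of-year for 2046-09-11: days since 2046-01-01 inclusive = 254, zero-padded to 254.

254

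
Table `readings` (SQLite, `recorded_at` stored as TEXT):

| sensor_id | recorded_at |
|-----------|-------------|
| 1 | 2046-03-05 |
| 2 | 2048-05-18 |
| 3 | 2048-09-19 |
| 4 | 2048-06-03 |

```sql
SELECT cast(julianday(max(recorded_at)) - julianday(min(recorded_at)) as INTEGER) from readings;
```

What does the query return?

MIN = 2046-03-05, MAX = 2048-09-19.
26 days remain in March 2046 after the 5th (31 − 5).
Full months from April 2046 through August 2048 contribute their day counts.
Then 19 days into September 2048.
Total: 26 + 30 + 31 + 30 + 31 + 31 + 30 + 31 + 30 + 31 + 31 + 28 + 31 + 30 + 31 + 30 + 31 + 31 + 30 + 31 + 30 + 31 + 31 + 29 + 31 + 30 + 31 + 30 + 31 + 31 + 19 = 929.

929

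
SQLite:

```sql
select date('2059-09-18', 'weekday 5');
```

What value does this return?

`weekday 5` advances to the next Friday; 2059-09-18 is a Thursday, so it moves forward to 2059-09-19.

2059-09-19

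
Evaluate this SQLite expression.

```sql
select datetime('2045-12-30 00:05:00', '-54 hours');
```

2045-12-27 18:05:00

-54 hours from 2045-12-30 00:05:00 is 2045-12-27 18:05:00 (crosses midnight).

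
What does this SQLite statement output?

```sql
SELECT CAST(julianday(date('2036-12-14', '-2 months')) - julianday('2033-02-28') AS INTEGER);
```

1324

Adding -2 months to 2036-12-14 gives 2036-10-14.
0 days remain in February 2033 after the 28th (28 − 28).
Full months from March 2033 through September 2036 contribute their day counts.
Then 14 days into October 2036.
Total: 0 + 31 + 30 + 31 + 30 + 31 + 31 + 30 + 31 + 30 + 31 + 31 + 28 + 31 + 30 + 31 + 30 + 31 + 31 + 30 + 31 + 30 + 31 + 31 + 28 + 31 + 30 + 31 + 30 + 31 + 31 + 30 + 31 + 30 + 31 + 31 + 29 + 31 + 30 + 31 + 30 + 31 + 31 + 30 + 14 = 1324.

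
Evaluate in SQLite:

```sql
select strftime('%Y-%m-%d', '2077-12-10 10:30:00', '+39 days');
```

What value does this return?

First apply '+39 days': 2077-12-10 10:30:00 → 2078-01-18 10:30:00.
`%Y-%m-%d` extracts the ISO date: 2078-01-18.

2078-01-18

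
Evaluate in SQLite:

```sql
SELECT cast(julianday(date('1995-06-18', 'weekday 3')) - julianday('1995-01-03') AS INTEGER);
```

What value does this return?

169

`weekday 3` advances to the next Wednesday; 1995-06-18 is a Sunday, so it moves forward to 1995-06-21.
28 days remain in January 1995 after the 3rd (31 − 3).
February 1995: 28 days.
March 1995: 31 days.
April 1995: 30 days.
May 1995: 31 days.
Then 21 days into June 1995.
Total: 28 + 28 + 31 + 30 + 31 + 21 = 169.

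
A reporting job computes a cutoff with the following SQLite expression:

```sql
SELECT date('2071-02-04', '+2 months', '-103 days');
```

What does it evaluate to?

2070-12-22

Adding +2 months to 2071-02-04 gives 2071-04-04.
Applying '-103 days' to 2071-04-04: counting 103 days back gives 2070-12-22.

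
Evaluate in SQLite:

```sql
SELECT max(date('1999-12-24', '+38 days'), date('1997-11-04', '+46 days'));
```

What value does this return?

2000-01-31

date('1999-12-24', '+38 days') → 2000-01-31.
date('1997-11-04', '+46 days') → 1997-12-20.
Later of the two is 2000-01-31.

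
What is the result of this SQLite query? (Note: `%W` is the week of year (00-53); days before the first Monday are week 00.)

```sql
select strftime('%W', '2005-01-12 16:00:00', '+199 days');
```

First apply '+199 days': 2005-01-12 16:00:00 → 2005-07-30 16:00:00.
2005-07-30 is a Saturday. SQLite's %W counts Mondays since the year started; the result is 30.

30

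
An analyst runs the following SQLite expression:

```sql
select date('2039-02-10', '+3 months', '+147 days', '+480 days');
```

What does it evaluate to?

Adding +3 months to 2039-02-10 gives 2039-05-10.
Applying '+147 days' to 2039-05-10: counting 147 days forward gives 2039-10-04.
Applying '+480 days' to 2039-10-04: counting 480 days forward gives 2041-01-26.

2041-01-26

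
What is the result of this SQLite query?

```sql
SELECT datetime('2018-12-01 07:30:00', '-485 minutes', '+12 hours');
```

2018-12-01 11:25:00

485 minutes = 8h 5m; -485 minutes from 2018-12-01 07:30:00 is 2018-11-30 23:25:00 (crosses midnight).
+12 hours from 2018-11-30 23:25:00 is 2018-12-01 11:25:00 (crosses midnight).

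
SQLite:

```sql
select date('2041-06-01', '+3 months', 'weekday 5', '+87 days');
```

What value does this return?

2041-12-02

Adding +3 months to 2041-06-01 gives 2041-09-01.
`weekday 5` advances to the next Friday; 2041-09-01 is a Sunday, so it moves forward to 2041-09-06.
Applying '+87 days' to 2041-09-06: counting 87 days forward gives 2041-12-02.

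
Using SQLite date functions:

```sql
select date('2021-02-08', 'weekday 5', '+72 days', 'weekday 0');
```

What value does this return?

2021-04-25

`weekday 5` advances to the next Friday; 2021-02-08 is a Monday, so it moves forward to 2021-02-12.
Applying '+72 days' to 2021-02-12: counting 72 days forward gives 2021-04-25.
`weekday 0` advances to the next Sunday; 2021-04-25 is already a Sunday, so it stays at 2021-04-25.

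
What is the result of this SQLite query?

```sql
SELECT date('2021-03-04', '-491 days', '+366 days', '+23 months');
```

2022-09-30

Applying '-491 days' to 2021-03-04: counting 491 days back gives 2019-10-30.
Applying '+366 days' to 2019-10-30: counting 366 days forward gives 2020-10-30.
Adding +23 months to 2020-10-30 gives 2022-09-30.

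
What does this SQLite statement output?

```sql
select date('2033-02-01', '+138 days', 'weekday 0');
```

2033-06-19

Applying '+138 days' to 2033-02-01: counting 138 days forward gives 2033-06-19.
`weekday 0` advances to the next Sunday; 2033-06-19 is already a Sunday, so it stays at 2033-06-19.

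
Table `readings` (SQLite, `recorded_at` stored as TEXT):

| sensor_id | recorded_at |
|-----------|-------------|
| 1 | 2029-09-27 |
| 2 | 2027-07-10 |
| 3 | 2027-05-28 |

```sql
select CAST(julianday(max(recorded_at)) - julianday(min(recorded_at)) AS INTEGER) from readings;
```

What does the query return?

MIN = 2027-05-28, MAX = 2029-09-27.
3 days remain in May 2027 after the 28th (31 − 28).
Full months from June 2027 through August 2029 contribute their day counts.
Then 27 days into September 2029.
Total: 3 + 30 + 31 + 31 + 30 + 31 + 30 + 31 + 31 + 29 + 31 + 30 + 31 + 30 + 31 + 31 + 30 + 31 + 30 + 31 + 31 + 28 + 31 + 30 + 31 + 30 + 31 + 31 + 27 = 853.

853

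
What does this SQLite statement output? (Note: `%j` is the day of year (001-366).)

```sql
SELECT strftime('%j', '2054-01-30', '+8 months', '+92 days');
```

First apply '+8 months', '+92 days': 2054-01-30 → 2054-12-31.
Day-of-year for 2054-12-31: days since 2054-01-01 inclusive = 365, zero-padded to 365.

365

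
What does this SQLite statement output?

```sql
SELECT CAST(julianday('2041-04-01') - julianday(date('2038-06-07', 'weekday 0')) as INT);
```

1023

`weekday 0` advances to the next Sunday; 2038-06-07 is a Monday, so it moves forward to 2038-06-13.
17 days remain in June 2038 after the 13th (30 − 13).
Full months from July 2038 through March 2041 contribute their day counts.
Then 1 day into April 2041.
Total: 17 + 31 + 31 + 30 + 31 + 30 + 31 + 31 + 28 + 31 + 30 + 31 + 30 + 31 + 31 + 30 + 31 + 30 + 31 + 31 + 29 + 31 + 30 + 31 + 30 + 31 + 31 + 30 + 31 + 30 + 31 + 31 + 28 + 31 + 1 = 1023.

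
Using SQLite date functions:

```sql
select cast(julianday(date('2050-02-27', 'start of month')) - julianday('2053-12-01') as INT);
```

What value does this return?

`start of month` rewinds 2050-02-27 to 2050-02-01.
27 days remain in February 2050 after the 1st (28 − 1).
Full months from March 2050 through November 2053 contribute their day counts.
Then 1 day into December 2053.
Total: 27 + 31 + 30 + 31 + 30 + 31 + 31 + 30 + 31 + 30 + 31 + 31 + 28 + 31 + 30 + 31 + 30 + 31 + 31 + 30 + 31 + 30 + 31 + 31 + 29 + 31 + 30 + 31 + 30 + 31 + 31 + 30 + 31 + 30 + 31 + 31 + 28 + 31 + 30 + 31 + 30 + 31 + 31 + 30 + 31 + 30 + 1 = 1399.
The subtraction is earlier − later, so the result is −1399 → -1399.

-1399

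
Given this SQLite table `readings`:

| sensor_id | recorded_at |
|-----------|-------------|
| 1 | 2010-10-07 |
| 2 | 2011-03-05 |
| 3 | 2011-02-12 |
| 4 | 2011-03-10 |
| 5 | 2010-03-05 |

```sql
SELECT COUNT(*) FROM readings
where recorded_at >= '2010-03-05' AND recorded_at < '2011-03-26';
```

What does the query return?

Rows in [2010-03-05, 2011-03-26): 2010-10-07, 2011-03-05, 2011-02-12, 2011-03-10, 2010-03-05 → 5 rows.

5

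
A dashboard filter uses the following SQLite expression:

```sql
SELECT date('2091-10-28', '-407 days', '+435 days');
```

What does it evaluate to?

2091-11-25

Applying '-407 days' to 2091-10-28: counting 407 days back gives 2090-09-16.
Applying '+435 days' to 2090-09-16: counting 435 days forward gives 2091-11-25.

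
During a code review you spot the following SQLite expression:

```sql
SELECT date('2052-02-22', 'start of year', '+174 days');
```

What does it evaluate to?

2052-06-23

`start of year` rewinds 2052-02-22 to 2052-01-01.
Applying '+174 days' to 2052-01-01: counting 174 days forward gives 2052-06-23.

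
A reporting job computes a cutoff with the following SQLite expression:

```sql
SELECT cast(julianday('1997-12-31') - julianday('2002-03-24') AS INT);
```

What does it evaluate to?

0 days remain in December 1997 after the 31st (31 − 31).
Full months from January 1998 through February 2002 contribute their day counts.
Then 24 days into March 2002.
Total: 0 + 31 + 28 + 31 + 30 + 31 + 30 + 31 + 31 + 30 + 31 + 30 + 31 + 31 + 28 + 31 + 30 + 31 + 30 + 31 + 31 + 30 + 31 + 30 + 31 + 31 + 29 + 31 + 30 + 31 + 30 + 31 + 31 + 30 + 31 + 30 + 31 + 31 + 28 + 31 + 30 + 31 + 30 + 31 + 31 + 30 + 31 + 30 + 31 + 31 + 28 + 24 = 1544.
The subtraction is earlier − later, so the result is −1544 → -1544.

-1544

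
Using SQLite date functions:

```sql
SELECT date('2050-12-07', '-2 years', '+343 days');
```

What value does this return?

2049-11-15

Adding -2 years to 2050-12-07 gives 2048-12-07.
Applying '+343 days' to 2048-12-07: counting 343 days forward gives 2049-11-15.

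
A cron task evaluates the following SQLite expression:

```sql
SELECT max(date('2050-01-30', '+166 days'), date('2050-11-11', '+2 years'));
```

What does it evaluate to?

2052-11-11

date('2050-01-30', '+166 days') → 2050-07-15.
date('2050-11-11', '+2 years') → 2052-11-11.
Later of the two is 2052-11-11.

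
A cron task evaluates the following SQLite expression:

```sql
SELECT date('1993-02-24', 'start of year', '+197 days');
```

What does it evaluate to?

`start of year` rewinds 1993-02-24 to 1993-01-01.
Applying '+197 days' to 1993-01-01: counting 197 days forward gives 1993-07-17.

1993-07-17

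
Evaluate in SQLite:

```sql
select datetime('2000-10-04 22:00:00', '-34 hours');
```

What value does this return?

2000-10-03 12:00:00

-34 hours from 2000-10-04 22:00:00 is 2000-10-03 12:00:00 (crosses midnight).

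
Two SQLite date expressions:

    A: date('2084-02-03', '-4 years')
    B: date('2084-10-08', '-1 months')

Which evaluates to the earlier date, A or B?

A

A = 2080-02-03.
B = 2084-09-08.
A is earlier.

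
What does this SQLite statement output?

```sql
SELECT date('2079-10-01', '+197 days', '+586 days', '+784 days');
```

2084-01-15

Applying '+197 days' to 2079-10-01: counting 197 days forward gives 2080-04-15.
Applying '+586 days' to 2080-04-15: counting 586 days forward gives 2081-11-22.
Applying '+784 days' to 2081-11-22: counting 784 days forward gives 2084-01-15.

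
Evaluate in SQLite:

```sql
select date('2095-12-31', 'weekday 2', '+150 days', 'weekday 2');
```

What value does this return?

2096-06-05

`weekday 2` advances to the next Tuesday; 2095-12-31 is a Saturday, so it moves forward to 2096-01-03.
Applying '+150 days' to 2096-01-03: counting 150 days forward gives 2096-06-01.
`weekday 2` advances to the next Tuesday; 2096-06-01 is a Friday, so it moves forward to 2096-06-05.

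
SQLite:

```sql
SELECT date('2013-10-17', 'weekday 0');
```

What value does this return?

`weekday 0` advances to the next Sunday; 2013-10-17 is a Thursday, so it moves forward to 2013-10-20.

2013-10-20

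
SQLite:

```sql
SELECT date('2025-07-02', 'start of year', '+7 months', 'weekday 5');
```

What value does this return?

2025-08-01

`start of year` rewinds 2025-07-02 to 2025-01-01.
Adding +7 months to 2025-01-01 gives 2025-08-01.
`weekday 5` advances to the next Friday; 2025-08-01 is already a Friday, so it stays at 2025-08-01.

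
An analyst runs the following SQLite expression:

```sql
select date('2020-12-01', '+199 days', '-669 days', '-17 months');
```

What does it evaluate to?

2018-03-19

Applying '+199 days' to 2020-12-01: counting 199 days forward gives 2021-06-18.
Applying '-669 days' to 2021-06-18: counting 669 days back gives 2019-08-19.
Adding -17 months to 2019-08-19 gives 2018-03-19.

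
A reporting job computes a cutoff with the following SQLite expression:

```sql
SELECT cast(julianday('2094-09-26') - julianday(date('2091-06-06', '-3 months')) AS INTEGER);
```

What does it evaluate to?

1300

Adding -3 months to 2091-06-06 gives 2091-03-06.
25 days remain in March 2091 after the 6th (31 − 6).
Full months from April 2091 through August 2094 contribute their day counts.
Then 26 days into September 2094.
Total: 25 + 30 + 31 + 30 + 31 + 31 + 30 + 31 + 30 + 31 + 31 + 29 + 31 + 30 + 31 + 30 + 31 + 31 + 30 + 31 + 30 + 31 + 31 + 28 + 31 + 30 + 31 + 30 + 31 + 31 + 30 + 31 + 30 + 31 + 31 + 28 + 31 + 30 + 31 + 30 + 31 + 31 + 26 = 1300.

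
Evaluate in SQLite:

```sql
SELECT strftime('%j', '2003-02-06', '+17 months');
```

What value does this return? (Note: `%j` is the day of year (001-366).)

188

First apply '+17 months': 2003-02-06 → 2004-07-06.
Day-of-year for 2004-07-06: days since 2004-01-01 inclusive = 188, zero-padded to 188.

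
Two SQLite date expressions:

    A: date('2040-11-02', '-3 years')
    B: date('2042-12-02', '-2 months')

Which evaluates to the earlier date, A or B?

A

A = 2037-11-02.
B = 2042-10-02.
A is earlier.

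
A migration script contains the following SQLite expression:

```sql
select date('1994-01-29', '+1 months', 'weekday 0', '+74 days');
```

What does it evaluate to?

1994-05-19

Adding +1 month to 1994-01-29 targets 1994-02-29. February 1994 has only 28 days, so SQLite normalizes the 1-day overflow forward to 1994-03-01.
`weekday 0` advances to the next Sunday; 1994-03-01 is a Tuesday, so it moves forward to 1994-03-06.
Applying '+74 days' to 1994-03-06: counting 74 days forward gives 1994-05-19.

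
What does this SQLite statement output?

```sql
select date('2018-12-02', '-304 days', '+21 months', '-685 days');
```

Applying '-304 days' to 2018-12-02: counting 304 days back gives 2018-02-01.
Adding +21 months to 2018-02-01 gives 2019-11-01.
Applying '-685 days' to 2019-11-01: counting 685 days back gives 2017-12-16.

2017-12-16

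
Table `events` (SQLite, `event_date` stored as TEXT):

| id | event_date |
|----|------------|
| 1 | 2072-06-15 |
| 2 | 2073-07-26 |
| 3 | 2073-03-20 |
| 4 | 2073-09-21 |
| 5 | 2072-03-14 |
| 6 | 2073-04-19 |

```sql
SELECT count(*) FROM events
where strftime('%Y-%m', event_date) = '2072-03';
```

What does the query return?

Rows with year-month 2072-03: 2072-03-14 → 1.

1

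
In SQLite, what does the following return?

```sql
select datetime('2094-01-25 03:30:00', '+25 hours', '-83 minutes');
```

+25 hours from 2094-01-25 03:30:00 is 2094-01-26 04:30:00 (crosses midnight).
83 minutes = 1h 23m; -83 minutes from 2094-01-26 04:30:00 is 2094-01-26 03:07:00.

2094-01-26 03:07:00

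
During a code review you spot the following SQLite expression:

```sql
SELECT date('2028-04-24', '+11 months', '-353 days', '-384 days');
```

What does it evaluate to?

Adding +11 months to 2028-04-24 gives 2029-03-24.
Applying '-353 days' to 2029-03-24: counting 353 days back gives 2028-04-05.
Applying '-384 days' to 2028-04-05: counting 384 days back gives 2027-03-18.

2027-03-18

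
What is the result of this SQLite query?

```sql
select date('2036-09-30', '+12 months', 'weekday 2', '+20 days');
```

Adding +12 months to 2036-09-30 gives 2037-09-30.
`weekday 2` advances to the next Tuesday; 2037-09-30 is a Wednesday, so it moves forward to 2037-10-06.
Advancing 20 more days within October lands on 2037-10-26.

2037-10-26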